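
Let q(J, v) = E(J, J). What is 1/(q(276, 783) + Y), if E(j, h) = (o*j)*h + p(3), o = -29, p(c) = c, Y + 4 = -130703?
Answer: -1/2339808 ≈ -4.2739e-7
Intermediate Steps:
Y = -130707 (Y = -4 - 130703 = -130707)
E(j, h) = 3 - 29*h*j (E(j, h) = (-29*j)*h + 3 = -29*h*j + 3 = 3 - 29*h*j)
q(J, v) = 3 - 29*J² (q(J, v) = 3 - 29*J*J = 3 - 29*J²)
1/(q(276, 783) + Y) = 1/((3 - 29*276²) - 130707) = 1/((3 - 29*76176) - 130707) = 1/((3 - 2209104) - 130707) = 1/(-2209101 - 130707) = 1/(-2339808) = -1/2339808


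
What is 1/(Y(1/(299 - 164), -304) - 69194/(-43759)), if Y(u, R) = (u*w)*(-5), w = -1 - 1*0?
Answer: 1181493/1911997 ≈ 0.61794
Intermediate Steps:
w = -1 (w = -1 + 0 = -1)
Y(u, R) = 5*u (Y(u, R) = (u*(-1))*(-5) = -u*(-5) = 5*u)
1/(Y(1/(299 - 164), -304) - 69194/(-43759)) = 1/(5/(299 - 164) - 69194/(-43759)) = 1/(5/135 - 69194*(-1/43759)) = 1/(5*(1/135) + 69194/43759) = 1/(1/27 + 69194/43759) = 1/(1911997/1181493) = 1181493/1911997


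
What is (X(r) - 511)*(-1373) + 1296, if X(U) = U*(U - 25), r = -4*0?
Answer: 702899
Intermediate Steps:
r = 0
X(U) = U*(-25 + U)
(X(r) - 511)*(-1373) + 1296 = (0*(-25 + 0) - 511)*(-1373) + 1296 = (0*(-25) - 511)*(-1373) + 1296 = (0 - 511)*(-1373) + 1296 = -511*(-1373) + 1296 = 701603 + 1296 = 702899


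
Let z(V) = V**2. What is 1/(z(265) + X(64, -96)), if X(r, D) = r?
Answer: 1/70289 ≈ 1.4227e-5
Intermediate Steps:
1/(z(265) + X(64, -96)) = 1/(265**2 + 64) = 1/(70225 + 64) = 1/70289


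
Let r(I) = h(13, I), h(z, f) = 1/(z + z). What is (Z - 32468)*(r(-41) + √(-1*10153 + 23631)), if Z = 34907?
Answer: 2439/26 + 2439*√13478 ≈ 2.8325e+5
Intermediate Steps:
h(z, f) = 1/(2*z)
r(I) = 1/26 (r(I) = (½)/13 = (½)*(1/13) = 1/26)
(Z - 32468)*(r(-41) + √(-1*10153 + 23631)) = (34907 - 32468)*(1/26 + √(-1*10153 + 23631)) = 2439*(1/26 + √(-10153 + 23631)) = 2439*(1/26 + √13478) = 2439/26 + 2439*√13478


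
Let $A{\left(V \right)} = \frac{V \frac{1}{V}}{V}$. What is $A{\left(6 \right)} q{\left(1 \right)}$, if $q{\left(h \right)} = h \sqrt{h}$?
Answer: $\frac{1}{6} \approx 0.16667$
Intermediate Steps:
$A{\left(V \right)} = \frac{1}{V}$ ($A{\left(V \right)} = 1 \frac{1}{V} = \frac{1}{V}$)
$q{\left(h \right)} = h^{\frac{3}{2}}$
$A{\left(6 \right)} q{\left(1 \right)} = \frac{1^{\frac{3}{2}}}{6} = \frac{1}{6} \cdot 1 = \frac{1}{6}$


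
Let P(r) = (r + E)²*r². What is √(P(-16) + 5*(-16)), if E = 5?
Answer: 4*√1931 ≈ 175.77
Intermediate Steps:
P(r) = r²*(5 + r)² (P(r) = (r + 5)²*r² = (5 + r)²*r² = r²*(5 + r)²)
√(P(-16) + 5*(-16)) = √((-16)²*(5 - 16)² + 5*(-16)) = √(256*(-11)² - 80) = √(256*121 - 80) = √(30976 - 80) = √30896 = 4*√1931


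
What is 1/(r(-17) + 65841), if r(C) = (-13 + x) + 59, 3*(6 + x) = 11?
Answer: 3/197654 ≈ 1.5178e-5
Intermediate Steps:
x = -7/3 (x = -6 + (1/3)*11 = -6 + 11/3 = -7/3 ≈ -2.3333)
r(C) = 131/3 (r(C) = (-13 - 7/3) + 59 = -46/3 + 59 = 131/3)
1/(r(-17) + 65841) = 1/(131/3 + 65841) = 1/(197654/3) = 3/197654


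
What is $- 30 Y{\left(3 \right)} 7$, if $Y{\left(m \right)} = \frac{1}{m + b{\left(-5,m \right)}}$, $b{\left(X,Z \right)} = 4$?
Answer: $-30$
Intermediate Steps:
$Y{\left(m \right)} = \frac{1}{4 + m}$ ($Y{\left(m \right)} = \frac{1}{m + 4} = \frac{1}{4 + m}$)
$- 30 Y{\left(3 \right)} 7 = - \frac{30}{4 + 3} \cdot 7 = - \frac{30}{7} \cdot 7 = \left(-30\right) \frac{1}{7} \cdot 7 = \left(- \frac{30}{7}\right) 7 = -30$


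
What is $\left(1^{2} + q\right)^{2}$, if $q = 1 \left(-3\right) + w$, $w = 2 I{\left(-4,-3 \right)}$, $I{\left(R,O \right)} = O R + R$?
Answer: $196$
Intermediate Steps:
$I{\left(R,O \right)} = R + O R$
$w = 16$ ($w = 2 \left(- 4 \left(1 - 3\right)\right) = 2 \left(\left(-4\right) \left(-2\right)\right) = 2 \cdot 8 = 16$)
$q = 13$ ($q = 1 \left(-3\right) + 16 = -3 + 16 = 13$)
$\left(1^{2} + q\right)^{2} = \left(1^{2} + 13\right)^{2} = \left(1 + 13\right)^{2} = 14^{2} = 196$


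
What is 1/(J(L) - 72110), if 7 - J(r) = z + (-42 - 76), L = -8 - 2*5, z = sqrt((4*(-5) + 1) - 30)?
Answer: -71985/5181840274 + 7*I/5181840274 ≈ -1.3892e-5 + 1.3509e-9*I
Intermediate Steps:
z = 7*I (z = sqrt((-20 + 1) - 30) = sqrt(-19 - 30) = sqrt(-49) = 7*I ≈ 7.0*I)
L = -18 (L = -8 - 10 = -18)
J(r) = 125 - 7*I (J(r) = 7 - (7*I + (-42 - 76)) = 7 - (7*I - 118) = 7 - (-118 + 7*I) = 7 + (118 - 7*I) = 125 - 7*I)
1/(J(L) - 72110) = 1/((125 - 7*I) - 72110) = 1/(-71985 - 7*I) = (-71985 + 7*I)/5181840274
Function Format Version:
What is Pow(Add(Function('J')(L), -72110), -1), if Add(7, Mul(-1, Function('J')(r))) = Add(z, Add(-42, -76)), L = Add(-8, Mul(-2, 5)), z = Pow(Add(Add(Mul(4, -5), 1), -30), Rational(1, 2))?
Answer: Add(Rational(-71985, 5181840274), Mul(Rational(7, 5181840274), I)) ≈ Add(-1.3892e-5, Mul(1.3509e-9, I))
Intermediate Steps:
z = Mul(7, I) (z = Pow(Add(Add(-20, 1), -30), Rational(1, 2)) = Pow(Add(-19, -30), Rational(1, 2)) = Pow(-49, Rational(1, 2)) = Mul(7, I) ≈ Mul(7.0000, I))
L = -18 (L = Add(-8, -10) = -18)
Function('J')(r) = Add(125, Mul(-7, I)) (Function('J')(r) = Add(7, Mul(-1, Add(Mul(7, I), Add(-42, -76)))) = Add(7, Mul(-1, Add(Mul(7, I), -118))) = Add(7, Mul(-1, Add(-118, Mul(7, I)))) = Add(7, Add(118, Mul(-7, I))) = Add(125, Mul(-7, I)))
Pow(Add(Function('J')(L), -72110), -1) = Pow(Add(Add(125, Mul(-7, I)), -72110), -1) = Pow(Add(-71985, Mul(-7, I)), -1) = Mul(Rational(1, 5181840274), Add(-71985, Mul(7, I)))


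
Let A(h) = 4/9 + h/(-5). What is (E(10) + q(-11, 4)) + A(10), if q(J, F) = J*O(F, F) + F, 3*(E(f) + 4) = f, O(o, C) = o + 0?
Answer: -380/9 ≈ -42.222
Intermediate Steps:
O(o, C) = o
A(h) = 4/9 - h/5 (A(h) = 4*(⅑) + h*(-⅕) = 4/9 - h/5)
E(f) = -4 + f/3
q(J, F) = F + F*J (q(J, F) = J*F + F = F*J + F = F + F*J)
(E(10) + q(-11, 4)) + A(10) = ((-4 + (⅓)*10) + 4*(1 - 11)) + (4/9 - ⅕*10) = ((-4 + 10/3) + 4*(-10)) + (4/9 - 2) = (-⅔ - 40) - 14/9 = -122/3 - 14/9 = -380/9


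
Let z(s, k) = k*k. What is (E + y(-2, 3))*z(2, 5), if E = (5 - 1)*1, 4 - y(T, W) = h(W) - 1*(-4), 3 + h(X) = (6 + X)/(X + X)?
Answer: 275/2 ≈ 137.50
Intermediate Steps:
h(X) = -3 + (6 + X)/(2*X) (h(X) = -3 + (6 + X)/(X + X) = -3 + (6 + X)/((2*X)) = -3 + (6 + X)*(1/(2*X)) = -3 + (6 + X)/(2*X))
z(s, k) = k**2
y(T, W) = 5/2 - 3/W (y(T, W) = 4 - ((-5/2 + 3/W) - 1*(-4)) = 4 - ((-5/2 + 3/W) + 4) = 4 - (3/2 + 3/W) = 4 + (-3/2 - 3/W) = 5/2 - 3/W)
E = 4 (E = 4*1 = 4)
(E + y(-2, 3))*z(2, 5) = (4 + (5/2 - 3/3))*5**2 = (4 + (5/2 - 3*1/3))*25 = (4 + (5/2 - 1))*25 = (4 + 3/2)*25 = (11/2)*25 = 275/2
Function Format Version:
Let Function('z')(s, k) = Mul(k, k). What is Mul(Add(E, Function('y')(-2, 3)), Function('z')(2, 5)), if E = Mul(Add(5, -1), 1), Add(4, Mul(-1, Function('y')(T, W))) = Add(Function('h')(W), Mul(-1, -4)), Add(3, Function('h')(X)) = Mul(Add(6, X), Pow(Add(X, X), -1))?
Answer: Rational(275, 2) ≈ 137.50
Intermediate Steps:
Function('h')(X) = Add(-3, Mul(Rational(1, 2), Pow(X, -1), Add(6, X))) (Function('h')(X) = Add(-3, Mul(Add(6, X), Pow(Add(X, X), -1))) = Add(-3, Mul(Add(6, X), Pow(Mul(2, X), -1))) = Add(-3, Mul(Add(6, X), Mul(Rational(1, 2), Pow(X, -1)))) = Add(-3, Mul(Rational(1, 2), Pow(X, -1), Add(6, X))))
Function('z')(s, k) = Pow(k, 2)
Function('y')(T, W) = Add(Rational(5, 2), Mul(-3, Pow(W, -1))) (Function('y')(T, W) = Add(4, Mul(-1, Add(Add(Rational(-5, 2), Mul(3, Pow(W, -1))), Mul(-1, -4)))) = Add(4, Mul(-1, Add(Add(Rational(-5, 2), Mul(3, Pow(W, -1))), 4))) = Add(4, Mul(-1, Add(Rational(3, 2), Mul(3, Pow(W, -1))))) = Add(4, Add(Rational(-3, 2), Mul(-3, Pow(W, -1)))) = Add(Rational(5, 2), Mul(-3, Pow(W, -1))))
E = 4 (E = Mul(4, 1) = 4)
Mul(Add(E, Function('y')(-2, 3)), Function('z')(2, 5)) = Mul(Add(4, Add(Rational(5, 2), Mul(-3, Pow(3, -1)))), Pow(5, 2)) = Mul(Add(4, Add(Rational(5, 2), Mul(-3, Rational(1, 3)))), 25) = Mul(Add(4, Add(Rational(5, 2), -1)), 25) = Mul(Add(4, Rational(3, 2)), 25) = Mul(Rational(11, 2), 25) = Rational(275, 2)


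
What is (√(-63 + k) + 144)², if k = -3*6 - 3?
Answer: 20652 + 576*I*√21 ≈ 20652.0 + 2639.6*I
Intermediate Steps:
k = -21 (k = -18 - 3 = -21)
(√(-63 + k) + 144)² = (√(-63 - 21) + 144)² = (√(-84) + 144)² = (2*I*√21 + 144)² = (144 + 2*I*√21)²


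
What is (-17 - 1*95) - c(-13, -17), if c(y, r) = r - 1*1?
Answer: -94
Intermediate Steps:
c(y, r) = -1 + r (c(y, r) = r - 1 = -1 + r)
(-17 - 1*95) - c(-13, -17) = (-17 - 1*95) - (-1 - 17) = (-17 - 95) - 1*(-18) = -112 + 18 = -94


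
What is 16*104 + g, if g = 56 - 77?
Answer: 1643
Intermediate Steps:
g = -21
16*104 + g = 16*104 - 21 = 1664 - 21 = 1643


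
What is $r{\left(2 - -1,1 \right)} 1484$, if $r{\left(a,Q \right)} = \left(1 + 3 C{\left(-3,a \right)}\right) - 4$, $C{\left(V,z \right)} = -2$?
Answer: $-13356$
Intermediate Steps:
$r{\left(a,Q \right)} = -9$ ($r{\left(a,Q \right)} = \left(1 + 3 \left(-2\right)\right) - 4 = \left(1 - 6\right) - 4 = -5 - 4 = -9$)
$r{\left(2 - -1,1 \right)} 1484 = \left(-9\right) 1484 = -13356$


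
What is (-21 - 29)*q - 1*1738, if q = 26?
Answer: -3038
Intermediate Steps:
(-21 - 29)*q - 1*1738 = (-21 - 29)*26 - 1*1738 = -50*26 - 1738 = -1300 - 1738 = -3038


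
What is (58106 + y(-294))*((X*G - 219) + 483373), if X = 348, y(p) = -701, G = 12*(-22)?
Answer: 22461543210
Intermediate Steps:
G = -264
(58106 + y(-294))*((X*G - 219) + 483373) = (58106 - 701)*((348*(-264) - 219) + 483373) = 57405*((-91872 - 219) + 483373) = 57405*(-92091 + 483373) = 57405*391282 = 22461543210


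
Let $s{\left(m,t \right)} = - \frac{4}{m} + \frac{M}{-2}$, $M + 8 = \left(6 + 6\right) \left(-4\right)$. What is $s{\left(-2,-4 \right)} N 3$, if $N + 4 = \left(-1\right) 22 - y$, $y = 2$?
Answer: $-2520$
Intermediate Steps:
$M = -56$ ($M = -8 + \left(6 + 6\right) \left(-4\right) = -8 + 12 \left(-4\right) = -8 - 48 = -56$)
$s{\left(m,t \right)} = 28 - \frac{4}{m}$ ($s{\left(m,t \right)} = - \frac{4}{m} - \frac{56}{-2} = - \frac{4}{m} - -28 = - \frac{4}{m} + 28 = 28 - \frac{4}{m}$)
$N = -28$ ($N = -4 - 24 = -28$)
$s{\left(-2,-4 \right)} N 3 = \left(28 - \frac{4}{-2}\right) \left(-28\right) 3 = \left(28 - -2\right) \left(-28\right) 3 = \left(28 + 2\right) \left(-28\right) 3 = 30 \left(-28\right) 3 = \left(-840\right) 3 = -2520$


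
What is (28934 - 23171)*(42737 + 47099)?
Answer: 517724868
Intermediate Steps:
(28934 - 23171)*(42737 + 47099) = 5763*89836 = 517724868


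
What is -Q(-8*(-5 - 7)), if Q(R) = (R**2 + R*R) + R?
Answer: -18528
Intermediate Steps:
Q(R) = R + 2*R**2 (Q(R) = (R**2 + R**2) + R = 2*R**2 + R = R + 2*R**2)
-Q(-8*(-5 - 7)) = -(-8*(-5 - 7))*(1 + 2*(-8*(-5 - 7))) = -(-8*(-12))*(1 + 2*(-8*(-12))) = -96*(1 + 2*96) = -96*(1 + 192) = -96*193 = -1*18528 = -18528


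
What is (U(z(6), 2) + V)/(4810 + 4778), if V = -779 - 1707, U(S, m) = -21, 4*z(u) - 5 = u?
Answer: -2507/9588 ≈ -0.26147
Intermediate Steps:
z(u) = 5/4 + u/4
V = -2486
(U(z(6), 2) + V)/(4810 + 4778) = (-21 - 2486)/(4810 + 4778) = -2507/9588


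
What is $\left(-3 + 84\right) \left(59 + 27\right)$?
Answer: $6966$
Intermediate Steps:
$\left(-3 + 84\right) \left(59 + 27\right) = 81 \cdot 86 = 6966$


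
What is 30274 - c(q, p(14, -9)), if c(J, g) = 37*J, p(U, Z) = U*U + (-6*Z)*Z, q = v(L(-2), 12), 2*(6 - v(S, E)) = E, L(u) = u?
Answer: 30274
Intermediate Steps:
v(S, E) = 6 - E/2
q = 0 (q = 6 - ½*12 = 6 - 6 = 0)
p(U, Z) = U² - 6*Z²
30274 - c(q, p(14, -9)) = 30274 - 37*0 = 30274 - 1*0 = 30274 + 0 = 30274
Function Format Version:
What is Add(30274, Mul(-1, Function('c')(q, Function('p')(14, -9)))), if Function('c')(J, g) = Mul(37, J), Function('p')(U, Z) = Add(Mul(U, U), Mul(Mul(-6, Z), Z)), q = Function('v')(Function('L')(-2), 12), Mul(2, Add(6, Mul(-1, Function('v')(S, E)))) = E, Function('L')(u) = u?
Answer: 30274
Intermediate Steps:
Function('v')(S, E) = Add(6, Mul(Rational(-1, 2), E))
q = 0 (q = Add(6, Mul(Rational(-1, 2), 12)) = Add(6, -6) = 0)
Function('p')(U, Z) = Add(Pow(U, 2), Mul(-6, Pow(Z, 2)))
Add(30274, Mul(-1, Function('c')(q, Function('p')(14, -9)))) = Add(30274, Mul(-1, Mul(37, 0))) = Add(30274, Mul(-1, 0)) = Add(30274, 0) = 30274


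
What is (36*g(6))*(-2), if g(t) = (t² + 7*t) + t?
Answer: -6048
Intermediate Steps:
g(t) = t² + 8*t
(36*g(6))*(-2) = (36*(6*(8 + 6)))*(-2) = (36*(6*14))*(-2) = (36*84)*(-2) = 3024*(-2) = -6048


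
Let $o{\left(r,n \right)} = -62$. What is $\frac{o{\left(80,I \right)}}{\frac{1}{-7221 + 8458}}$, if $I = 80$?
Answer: $-76694$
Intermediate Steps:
$\frac{o{\left(80,I \right)}}{\frac{1}{-7221 + 8458}} = - \frac{62}{\frac{1}{-7221 + 8458}} = - \frac{62}{\frac{1}{1237}} = - 62 \frac{1}{\frac{1}{1237}} = \left(-62\right) 1237 = -76694$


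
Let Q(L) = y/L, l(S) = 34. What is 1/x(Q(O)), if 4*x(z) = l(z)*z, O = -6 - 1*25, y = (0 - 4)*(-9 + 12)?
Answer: 31/102 ≈ 0.30392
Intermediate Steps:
y = -12 (y = -4*3 = -12)
O = -31 (O = -6 - 25 = -31)
Q(L) = -12/L
x(z) = 17*z/2 (x(z) = (34*z)/4 = 17*z/2)
1/x(Q(O)) = 1/(17*(-12/(-31))/2) = 1/(17*(-12*(-1/31))/2) = 1/((17/2)*(12/31)) = 1/(102/31) = 31/102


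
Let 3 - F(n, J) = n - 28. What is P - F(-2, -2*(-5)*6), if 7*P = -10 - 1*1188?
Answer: -1429/7 ≈ -204.14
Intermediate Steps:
F(n, J) = 31 - n (F(n, J) = 3 - (n - 28) = 3 - (-28 + n) = 3 + (28 - n) = 31 - n)
P = -1198/7 (P = (-10 - 1*1188)/7 = (-10 - 1188)/7 = (⅐)*(-1198) = -1198/7 ≈ -171.14)
P - F(-2, -2*(-5)*6) = -1198/7 - (31 - 1*(-2)) = -1198/7 - (31 + 2) = -1198/7 - 1*33 = -1198/7 - 33 = -1429/7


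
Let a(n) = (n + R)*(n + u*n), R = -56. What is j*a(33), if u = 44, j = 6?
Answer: -204930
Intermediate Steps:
a(n) = 45*n*(-56 + n) (a(n) = (n - 56)*(n + 44*n) = (-56 + n)*(45*n) = 45*n*(-56 + n))
j*a(33) = 6*(45*33*(-56 + 33)) = 6*(45*33*(-23)) = 6*(-34155) = -204930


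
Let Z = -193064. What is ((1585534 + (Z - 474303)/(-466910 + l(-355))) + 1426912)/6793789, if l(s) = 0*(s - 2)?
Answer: 1406541829227/3172088021990 ≈ 0.44341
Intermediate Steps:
l(s) = 0 (l(s) = 0*(-2 + s) = 0)
((1585534 + (Z - 474303)/(-466910 + l(-355))) + 1426912)/6793789 = ((1585534 + (-193064 - 474303)/(-466910 + 0)) + 1426912)/6793789 = ((1585534 - 667367/(-466910)) + 1426912)*(1/6793789) = ((1585534 - 667367*(-1/466910)) + 1426912)*(1/6793789) = ((1585534 + 667367/466910) + 1426912)*(1/6793789) = (740302347307/466910 + 1426912)*(1/6793789) = (1406541829227/466910)*(1/6793789) = 1406541829227/3172088021990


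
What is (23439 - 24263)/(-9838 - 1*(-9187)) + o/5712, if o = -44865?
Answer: -1166687/177072 ≈ -6.5888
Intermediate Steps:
(23439 - 24263)/(-9838 - 1*(-9187)) + o/5712 = (23439 - 24263)/(-9838 - 1*(-9187)) - 44865/5712 = -824/(-9838 + 9187) - 44865*1/5712 = -824/(-651) - 14955/1904 = -824*(-1/651) - 14955/1904 = 824/651 - 14955/1904 = -1166687/177072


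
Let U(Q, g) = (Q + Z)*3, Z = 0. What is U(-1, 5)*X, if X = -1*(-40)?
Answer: -120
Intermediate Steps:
U(Q, g) = 3*Q (U(Q, g) = (Q + 0)*3 = Q*3 = 3*Q)
X = 40
U(-1, 5)*X = (3*(-1))*40 = -3*40 = -120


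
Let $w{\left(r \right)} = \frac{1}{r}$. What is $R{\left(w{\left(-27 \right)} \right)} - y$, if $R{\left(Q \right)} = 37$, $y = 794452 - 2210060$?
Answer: $1415645$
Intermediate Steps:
$y = -1415608$
$R{\left(w{\left(-27 \right)} \right)} - y = 37 - -1415608 = 37 + 1415608 = 1415645$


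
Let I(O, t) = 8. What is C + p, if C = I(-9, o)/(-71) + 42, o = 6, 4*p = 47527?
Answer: 3386313/284 ≈ 11924.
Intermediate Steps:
p = 47527/4 (p = (1/4)*47527 = 47527/4 ≈ 11882.)
C = 2974/71 (C = 8/(-71) + 42 = 8*(-1/71) + 42 = -8/71 + 42 = 2974/71 ≈ 41.887)
C + p = 2974/71 + 47527/4 = 3386313/284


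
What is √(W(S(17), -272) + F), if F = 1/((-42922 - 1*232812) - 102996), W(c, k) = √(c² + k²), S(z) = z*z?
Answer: √(-3130 + 20152223300*√545)/34430 ≈ 19.922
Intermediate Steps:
S(z) = z²
F = -1/378730 (F = 1/((-42922 - 232812) - 102996) = 1/(-275734 - 102996) = 1/(-378730) = -1/378730 ≈ -2.6404e-6)
√(W(S(17), -272) + F) = √(√((17²)² + (-272)²) - 1/378730) = √(√(289² + 73984) - 1/378730) = √(√(83521 + 73984) - 1/378730) = √(√157505 - 1/378730) = √(17*√545 - 1/378730) = √(-1/378730 + 17*√545)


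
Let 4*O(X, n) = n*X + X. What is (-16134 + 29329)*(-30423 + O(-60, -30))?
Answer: -395691660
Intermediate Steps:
O(X, n) = X/4 + X*n/4 (O(X, n) = (n*X + X)/4 = (X*n + X)/4 = (X + X*n)/4 = X/4 + X*n/4)
(-16134 + 29329)*(-30423 + O(-60, -30)) = (-16134 + 29329)*(-30423 + (¼)*(-60)*(1 - 30)) = 13195*(-30423 + (¼)*(-60)*(-29)) = 13195*(-30423 + 435) = 13195*(-29988) = -395691660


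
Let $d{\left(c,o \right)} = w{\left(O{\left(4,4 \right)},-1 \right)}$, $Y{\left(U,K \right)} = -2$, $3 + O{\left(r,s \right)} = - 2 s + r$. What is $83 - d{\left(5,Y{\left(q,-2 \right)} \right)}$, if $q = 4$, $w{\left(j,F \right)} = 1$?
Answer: $82$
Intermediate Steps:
$O{\left(r,s \right)} = -3 + r - 2 s$ ($O{\left(r,s \right)} = -3 + \left(- 2 s + r\right) = -3 + \left(r - 2 s\right) = -3 + r - 2 s$)
$d{\left(c,o \right)} = 1$
$83 - d{\left(5,Y{\left(q,-2 \right)} \right)} = 83 - 1 = 82$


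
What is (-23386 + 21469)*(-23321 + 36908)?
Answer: -26046279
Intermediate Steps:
(-23386 + 21469)*(-23321 + 36908) = -1917*13587 = -26046279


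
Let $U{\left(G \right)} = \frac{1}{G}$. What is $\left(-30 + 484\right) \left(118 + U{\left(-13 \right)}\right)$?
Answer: $\frac{695982}{13} \approx 53537.0$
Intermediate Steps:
$\left(-30 + 484\right) \left(118 + U{\left(-13 \right)}\right) = \left(-30 + 484\right) \left(118 + \frac{1}{-13}\right) = 454 \left(118 - \frac{1}{13}\right) = 454 \cdot \frac{1533}{13} = \frac{695982}{13}$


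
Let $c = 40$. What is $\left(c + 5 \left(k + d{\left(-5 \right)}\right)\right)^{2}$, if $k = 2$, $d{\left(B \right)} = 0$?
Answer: $2500$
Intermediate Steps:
$\left(c + 5 \left(k + d{\left(-5 \right)}\right)\right)^{2} = \left(40 + 5 \left(2 + 0\right)\right)^{2} = \left(40 + 5 \cdot 2\right)^{2} = \left(40 + 10\right)^{2} = 50^{2} = 2500$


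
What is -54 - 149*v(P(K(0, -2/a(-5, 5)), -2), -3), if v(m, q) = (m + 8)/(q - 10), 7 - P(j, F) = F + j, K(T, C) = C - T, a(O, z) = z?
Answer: 9453/65 ≈ 145.43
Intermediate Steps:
P(j, F) = 7 - F - j (P(j, F) = 7 - (F + j) = 7 + (-F - j) = 7 - F - j)
v(m, q) = (8 + m)/(-10 + q)
-54 - 149*v(P(K(0, -2/a(-5, 5)), -2), -3) = -54 - 149*(8 + (7 - 1*(-2) - (-2/5 - 1*0)))/(-10 - 3) = -54 - 149*(8 + (7 + 2 - (-2*⅕ + 0)))/(-13) = -54 - (-149)*(8 + (7 + 2 - (-⅖ + 0)))/13 = -54 - (-149)*(8 + (7 + 2 - 1*(-⅖)))/13 = -54 - (-149)*(8 + (7 + 2 + ⅖))/13 = -54 - (-149)*(8 + 47/5)/13 = -54 - (-149)*87/(13*5) = -54 - 149*(-87/65) = -54 + 12963/65 = 9453/65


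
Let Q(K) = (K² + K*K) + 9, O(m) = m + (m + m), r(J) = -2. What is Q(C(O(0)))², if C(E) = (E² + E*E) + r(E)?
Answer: 289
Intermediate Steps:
O(m) = 3*m (O(m) = m + 2*m = 3*m)
C(E) = -2 + 2*E² (C(E) = (E² + E*E) - 2 = (E² + E²) - 2 = 2*E² - 2 = -2 + 2*E²)
Q(K) = 9 + 2*K² (Q(K) = (K² + K²) + 9 = 2*K² + 9 = 9 + 2*K²)
Q(C(O(0)))² = (9 + 2*(-2 + 2*(3*0)²)²)² = (9 + 2*(-2 + 2*0²)²)² = (9 + 2*(-2 + 2*0)²)² = (9 + 2*(-2 + 0)²)² = (9 + 2*(-2)²)² = (9 + 2*4)² = (9 + 8)² = 17² = 289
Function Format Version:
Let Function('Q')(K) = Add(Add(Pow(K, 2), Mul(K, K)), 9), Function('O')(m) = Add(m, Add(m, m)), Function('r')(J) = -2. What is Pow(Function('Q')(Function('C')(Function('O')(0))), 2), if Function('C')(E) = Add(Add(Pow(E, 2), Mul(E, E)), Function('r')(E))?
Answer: 289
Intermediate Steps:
Function('O')(m) = Mul(3, m) (Function('O')(m) = Add(m, Mul(2, m)) = Mul(3, m))
Function('C')(E) = Add(-2, Mul(2, Pow(E, 2))) (Function('C')(E) = Add(Add(Pow(E, 2), Mul(E, E)), -2) = Add(Add(Pow(E, 2), Pow(E, 2)), -2) = Add(Mul(2, Pow(E, 2)), -2) = Add(-2, Mul(2, Pow(E, 2))))
Function('Q')(K) = Add(9, Mul(2, Pow(K, 2))) (Function('Q')(K) = Add(Add(Pow(K, 2), Pow(K, 2)), 9) = Add(Mul(2, Pow(K, 2)), 9) = Add(9, Mul(2, Pow(K, 2))))
Pow(Function('Q')(Function('C')(Function('O')(0))), 2) = Pow(Add(9, Mul(2, Pow(Add(-2, Mul(2, Pow(Mul(3, 0), 2))), 2))), 2) = Pow(Add(9, Mul(2, Pow(Add(-2, Mul(2, Pow(0, 2))), 2))), 2) = Pow(Add(9, Mul(2, Pow(Add(-2, Mul(2, 0)), 2))), 2) = Pow(Add(9, Mul(2, Pow(Add(-2, 0), 2))), 2) = Pow(Add(9, Mul(2, Pow(-2, 2))), 2) = Pow(Add(9, Mul(2, 4)), 2) = Pow(Add(9, 8), 2) = Pow(17, 2) = 289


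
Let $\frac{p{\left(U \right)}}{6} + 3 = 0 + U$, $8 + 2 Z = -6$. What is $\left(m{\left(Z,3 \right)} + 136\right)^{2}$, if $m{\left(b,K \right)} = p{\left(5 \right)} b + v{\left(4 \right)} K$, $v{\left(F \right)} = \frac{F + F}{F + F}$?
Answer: $3025$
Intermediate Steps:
$Z = -7$ ($Z = -4 + \frac{1}{2} \left(-6\right) = -4 - 3 = -7$)
$p{\left(U \right)} = -18 + 6 U$ ($p{\left(U \right)} = -18 + 6 \left(0 + U\right) = -18 + 6 U$)
$v{\left(F \right)} = 1$ ($v{\left(F \right)} = \frac{2 F}{2 F} = 2 F \frac{1}{2 F} = 1$)
$m{\left(b,K \right)} = K + 12 b$ ($m{\left(b,K \right)} = \left(-18 + 6 \cdot 5\right) b + 1 K = \left(-18 + 30\right) b + K = 12 b + K = K + 12 b$)
$\left(m{\left(Z,3 \right)} + 136\right)^{2} = \left(\left(3 + 12 \left(-7\right)\right) + 136\right)^{2} = \left(\left(3 - 84\right) + 136\right)^{2} = \left(-81 + 136\right)^{2} = 55^{2} = 3025$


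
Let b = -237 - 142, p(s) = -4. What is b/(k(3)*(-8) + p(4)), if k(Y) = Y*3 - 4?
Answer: 379/44 ≈ 8.6136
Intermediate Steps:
k(Y) = -4 + 3*Y (k(Y) = 3*Y - 4 = -4 + 3*Y)
b = -379
b/(k(3)*(-8) + p(4)) = -379/((-4 + 3*3)*(-8) - 4) = -379/((-4 + 9)*(-8) - 4) = -379/(5*(-8) - 4) = -379/(-40 - 4) = -379/(-44) = -379*(-1/44) = 379/44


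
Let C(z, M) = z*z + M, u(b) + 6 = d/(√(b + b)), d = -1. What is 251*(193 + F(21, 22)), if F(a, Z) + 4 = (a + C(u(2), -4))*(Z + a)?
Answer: 2747697/4 ≈ 6.8692e+5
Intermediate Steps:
u(b) = -6 - √2/(2*√b) (u(b) = -6 - 1/(√(b + b)) = -6 - 1/(√(2*b)) = -6 - 1/(√2*√b) = -6 - √2/(2*√b))
C(z, M) = M + z² (C(z, M) = z² + M = M + z²)
F(a, Z) = -4 + (153/4 + a)*(Z + a) (F(a, Z) = -4 + (a + (-4 + (-6 - √2/(2*√2))²))*(Z + a) = -4 + (a + (-4 + (-6 - √2*√2/2/2)²))*(Z + a) = -4 + (a + (-4 + (-6 - ½)²))*(Z + a) = -4 + (a + (-4 + (-13/2)²))*(Z + a) = -4 + (a + (-4 + 169/4))*(Z + a) = -4 + (a + 153/4)*(Z + a) = -4 + (153/4 + a)*(Z + a))
251*(193 + F(21, 22)) = 251*(193 + (-4 + 21² + (153/4)*22 + (153/4)*21 + 22*21)) = 251*(193 + (-4 + 441 + 1683/2 + 3213/4 + 462)) = 251*(193 + 10175/4) = 251*(10947/4) = 2747697/4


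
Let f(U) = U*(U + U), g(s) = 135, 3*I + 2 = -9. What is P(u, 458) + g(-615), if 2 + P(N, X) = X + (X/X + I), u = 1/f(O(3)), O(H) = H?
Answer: 1765/3 ≈ 588.33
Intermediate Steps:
I = -11/3 (I = -⅔ + (⅓)*(-9) = -⅔ - 3 = -11/3 ≈ -3.6667)
f(U) = 2*U² (f(U) = U*(2*U) = 2*U²)
u = 1/18 (u = 1/(2*3²) = 1/(2*9) = 1/18 ≈ 0.055556)
P(N, X) = -14/3 + X (P(N, X) = -2 + (X + (X/X - 11/3)) = -2 + (X + (1 - 11/3)) = -2 + (X - 8/3) = -2 + (-8/3 + X) = -14/3 + X)
P(u, 458) + g(-615) = (-14/3 + 458) + 135 = 1360/3 + 135 = 1765/3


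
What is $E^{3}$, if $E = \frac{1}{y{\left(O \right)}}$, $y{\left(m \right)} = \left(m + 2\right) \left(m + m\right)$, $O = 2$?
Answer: $\frac{1}{4096} \approx 0.00024414$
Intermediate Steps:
$y{\left(m \right)} = 2 m \left(2 + m\right)$ ($y{\left(m \right)} = \left(2 + m\right) 2 m = 2 m \left(2 + m\right)$)
$E = \frac{1}{16}$ ($E = \frac{1}{2 \cdot 2 \left(2 + 2\right)} = \frac{1}{2 \cdot 2 \cdot 4} = \frac{1}{16} \approx 0.0625$)
$E^{3} = \left(\frac{1}{16}\right)^{3} = \frac{1}{4096}$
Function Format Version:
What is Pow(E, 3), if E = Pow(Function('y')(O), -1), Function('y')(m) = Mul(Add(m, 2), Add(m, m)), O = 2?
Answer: Rational(1, 4096) ≈ 0.00024414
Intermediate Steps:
Function('y')(m) = Mul(2, m, Add(2, m)) (Function('y')(m) = Mul(Add(2, m), Mul(2, m)) = Mul(2, m, Add(2, m)))
E = Rational(1, 16) (E = Pow(Mul(2, 2, Add(2, 2)), -1) = Pow(Mul(2, 2, 4), -1) = Pow(16, -1) = Rational(1, 16) ≈ 0.062500)
Pow(E, 3) = Pow(Rational(1, 16), 3) = Rational(1, 4096)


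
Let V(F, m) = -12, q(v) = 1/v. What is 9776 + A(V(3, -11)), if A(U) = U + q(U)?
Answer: 117167/12 ≈ 9763.9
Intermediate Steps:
A(U) = U + 1/U
9776 + A(V(3, -11)) = 9776 + (-12 + 1/(-12)) = 9776 + (-12 - 1/12) = 9776 - 145/12 = 117167/12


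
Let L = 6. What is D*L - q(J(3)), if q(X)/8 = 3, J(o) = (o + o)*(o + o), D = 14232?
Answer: 85368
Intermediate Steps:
J(o) = 4*o² (J(o) = (2*o)*(2*o) = 4*o²)
q(X) = 24 (q(X) = 8*3 = 24)
D*L - q(J(3)) = 14232*6 - 1*24 = 85392 - 24 = 85368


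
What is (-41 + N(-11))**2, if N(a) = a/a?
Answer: 1600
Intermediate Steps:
N(a) = 1
(-41 + N(-11))**2 = (-41 + 1)**2 = (-40)**2 = 1600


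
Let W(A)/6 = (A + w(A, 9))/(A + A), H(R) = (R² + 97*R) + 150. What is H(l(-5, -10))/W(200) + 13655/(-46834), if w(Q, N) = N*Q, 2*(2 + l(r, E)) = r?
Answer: -1717227/187336 ≈ -9.1666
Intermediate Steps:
l(r, E) = -2 + r/2
H(R) = 150 + R² + 97*R
W(A) = 30 (W(A) = 6*((A + 9*A)/(A + A)) = 6*((10*A)/((2*A))) = 6*((10*A)*(1/(2*A))) = 6*5 = 30)
H(l(-5, -10))/W(200) + 13655/(-46834) = (150 + (-2 + (½)*(-5))² + 97*(-2 + (½)*(-5)))/30 + 13655/(-46834) = (150 + (-2 - 5/2)² + 97*(-2 - 5/2))*(1/30) + 13655*(-1/46834) = (150 + (-9/2)² + 97*(-9/2))*(1/30) - 13655/46834 = (150 + 81/4 - 873/2)*(1/30) - 13655/46834 = -1065/4*1/30 - 13655/46834 = -71/8 - 13655/46834 = -1717227/187336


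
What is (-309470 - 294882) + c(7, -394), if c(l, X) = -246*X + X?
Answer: -507822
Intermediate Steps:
c(l, X) = -245*X
(-309470 - 294882) + c(7, -394) = (-309470 - 294882) - 245*(-394) = -604352 + 96530 = -507822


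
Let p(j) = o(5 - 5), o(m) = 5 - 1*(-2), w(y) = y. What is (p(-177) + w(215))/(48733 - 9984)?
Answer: 222/38749 ≈ 0.0057292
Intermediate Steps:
o(m) = 7 (o(m) = 5 + 2 = 7)
p(j) = 7
(p(-177) + w(215))/(48733 - 9984) = (7 + 215)/(48733 - 9984) = 222/38749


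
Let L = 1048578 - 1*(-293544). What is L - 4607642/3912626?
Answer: 2625608412365/1956313 ≈ 1.3421e+6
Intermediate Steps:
L = 1342122 (L = 1048578 + 293544 = 1342122)
L - 4607642/3912626 = 1342122 - 4607642/3912626 = 1342122 - 1*2303821/1956313 = 1342122 - 2303821/1956313 = 2625608412365/1956313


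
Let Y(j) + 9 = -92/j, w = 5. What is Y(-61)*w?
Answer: -2285/61 ≈ -37.459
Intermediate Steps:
Y(j) = -9 - 92/j
Y(-61)*w = (-9 - 92/(-61))*5 = (-9 - 92*(-1/61))*5 = (-9 + 92/61)*5 = -457/61*5 = -2285/61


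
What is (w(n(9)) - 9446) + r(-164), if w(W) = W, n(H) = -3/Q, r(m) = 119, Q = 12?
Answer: -37309/4 ≈ -9327.3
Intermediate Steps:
n(H) = -1/4 (n(H) = -3/12 = -3*1/12 = -1/4)
(w(n(9)) - 9446) + r(-164) = (-1/4 - 9446) + 119 = -37785/4 + 119 = -37309/4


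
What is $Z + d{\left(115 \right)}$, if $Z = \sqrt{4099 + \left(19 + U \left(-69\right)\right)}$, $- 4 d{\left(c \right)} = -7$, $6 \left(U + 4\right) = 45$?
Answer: $\frac{7}{4} + \frac{\sqrt{15506}}{2} \approx 64.012$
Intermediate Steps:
$U = \frac{7}{2}$ ($U = -4 + \frac{1}{6} \cdot 45 = -4 + \frac{15}{2} = \frac{7}{2} \approx 3.5$)
$d{\left(c \right)} = \frac{7}{4}$ ($d{\left(c \right)} = \left(- \frac{1}{4}\right) \left(-7\right) = \frac{7}{4}$)
$Z = \frac{\sqrt{15506}}{2}$ ($Z = \sqrt{4099 + \left(19 + \frac{7}{2} \left(-69\right)\right)} = \sqrt{4099 + \left(19 - \frac{483}{2}\right)} = \sqrt{4099 - \frac{445}{2}} = \sqrt{\frac{7753}{2}} = \frac{\sqrt{15506}}{2} \approx 62.262$)
$Z + d{\left(115 \right)} = \frac{\sqrt{15506}}{2} + \frac{7}{4} = \frac{7}{4} + \frac{\sqrt{15506}}{2}$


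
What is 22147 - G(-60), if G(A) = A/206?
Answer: 2281171/103 ≈ 22147.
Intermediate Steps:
G(A) = A/206 (G(A) = A*(1/206) = A/206)
22147 - G(-60) = 22147 - (-60)/206 = 22147 - 1*(-30/103) = 22147 + 30/103 = 2281171/103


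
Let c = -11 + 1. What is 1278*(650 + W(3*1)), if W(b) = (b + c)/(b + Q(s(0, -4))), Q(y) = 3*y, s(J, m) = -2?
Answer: 833682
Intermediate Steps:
c = -10
W(b) = (-10 + b)/(-6 + b) (W(b) = (b - 10)/(b + 3*(-2)) = (-10 + b)/(b - 6) = (-10 + b)/(-6 + b))
1278*(650 + W(3*1)) = 1278*(650 + (-10 + 3*1)/(-6 + 3*1)) = 1278*(650 + (-10 + 3)/(-6 + 3)) = 1278*(650 - 7/(-3)) = 1278*(650 - 1/3*(-7)) = 1278*(650 + 7/3) = 1278*(1957/3) = 833682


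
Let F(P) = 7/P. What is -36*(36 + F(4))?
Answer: -1359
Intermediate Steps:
-36*(36 + F(4)) = -36*(36 + 7/4) = -36*151/4 = -1359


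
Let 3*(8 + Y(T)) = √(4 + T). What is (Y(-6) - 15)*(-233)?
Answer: 5359 - 233*I*√2/3 ≈ 5359.0 - 109.84*I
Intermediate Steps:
Y(T) = -8 + √(4 + T)/3
(Y(-6) - 15)*(-233) = ((-8 + √(4 - 6)/3) - 15)*(-233) = ((-8 + √(-2)/3) - 15)*(-233) = ((-8 + (I*√2)/3) - 15)*(-233) = ((-8 + I*√2/3) - 15)*(-233) = (-23 + I*√2/3)*(-233) = 5359 - 233*I*√2/3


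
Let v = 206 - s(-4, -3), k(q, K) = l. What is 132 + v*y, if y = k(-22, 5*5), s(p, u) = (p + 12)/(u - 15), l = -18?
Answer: -3584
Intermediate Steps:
s(p, u) = (12 + p)/(-15 + u)
k(q, K) = -18
y = -18
v = 1858/9 (v = 206 - (12 - 4)/(-15 - 3) = 206 - 8/(-18) = 206 - (-1)*8/18 = 206 - 1*(-4/9) = 206 + 4/9 = 1858/9 ≈ 206.44)
132 + v*y = 132 + (1858/9)*(-18) = 132 - 3716 = -3584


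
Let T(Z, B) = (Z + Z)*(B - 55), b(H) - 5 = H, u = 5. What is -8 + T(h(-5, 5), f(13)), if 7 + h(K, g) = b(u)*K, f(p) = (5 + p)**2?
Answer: -30674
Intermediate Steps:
b(H) = 5 + H
h(K, g) = -7 + 10*K (h(K, g) = -7 + (5 + 5)*K = -7 + 10*K)
T(Z, B) = 2*Z*(-55 + B) (T(Z, B) = (2*Z)*(-55 + B) = 2*Z*(-55 + B))
-8 + T(h(-5, 5), f(13)) = -8 + 2*(-7 + 10*(-5))*(-55 + (5 + 13)**2) = -8 + 2*(-7 - 50)*(-55 + 18**2) = -8 + 2*(-57)*(-55 + 324) = -8 + 2*(-57)*269 = -8 - 30666 = -30674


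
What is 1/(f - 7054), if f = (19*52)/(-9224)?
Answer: -2306/16266771 ≈ -0.00014176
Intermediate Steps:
f = -247/2306 (f = 988*(-1/9224) = -247/2306 ≈ -0.10711)
1/(f - 7054) = 1/(-247/2306 - 7054) = 1/(-16266771/2306) = -2306/16266771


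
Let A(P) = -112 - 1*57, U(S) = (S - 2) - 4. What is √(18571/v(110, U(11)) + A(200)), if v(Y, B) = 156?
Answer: I*√303927/78 ≈ 7.0679*I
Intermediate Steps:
U(S) = -6 + S (U(S) = (-2 + S) - 4 = -6 + S)
A(P) = -169 (A(P) = -112 - 57 = -169)
√(18571/v(110, U(11)) + A(200)) = √(18571/156 - 169) = √(-7793/156) = I*√303927/78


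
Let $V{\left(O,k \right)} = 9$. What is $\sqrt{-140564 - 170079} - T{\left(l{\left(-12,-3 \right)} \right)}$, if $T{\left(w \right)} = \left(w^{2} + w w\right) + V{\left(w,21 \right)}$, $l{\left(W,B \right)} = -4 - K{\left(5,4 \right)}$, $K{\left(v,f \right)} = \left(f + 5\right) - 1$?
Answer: $-297 + i \sqrt{310643} \approx -297.0 + 557.35 i$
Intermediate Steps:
$K{\left(v,f \right)} = 4 + f$ ($K{\left(v,f \right)} = \left(5 + f\right) - 1 = 4 + f$)
$l{\left(W,B \right)} = -12$ ($l{\left(W,B \right)} = -4 - \left(4 + 4\right) = -4 - 8 = -12$)
$T{\left(w \right)} = 9 + 2 w^{2}$ ($T{\left(w \right)} = \left(w^{2} + w w\right) + 9 = \left(w^{2} + w^{2}\right) + 9 = 2 w^{2} + 9 = 9 + 2 w^{2}$)
$\sqrt{-140564 - 170079} - T{\left(l{\left(-12,-3 \right)} \right)} = \sqrt{-140564 - 170079} - \left(9 + 2 \left(-12\right)^{2}\right) = \sqrt{-310643} - \left(9 + 2 \cdot 144\right) = i \sqrt{310643} - \left(9 + 288\right) = i \sqrt{310643} - 297 = -297 + i \sqrt{310643}$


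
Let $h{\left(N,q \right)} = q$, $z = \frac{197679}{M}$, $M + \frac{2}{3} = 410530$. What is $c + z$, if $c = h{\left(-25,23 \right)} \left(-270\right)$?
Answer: $- \frac{7647568443}{1231588} \approx -6209.5$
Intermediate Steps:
$M = \frac{1231588}{3}$ ($M = - \frac{2}{3} + 410530 = \frac{1231588}{3} \approx 4.1053 \cdot 10^{5}$)
$z = \frac{593037}{1231588}$ ($z = \frac{197679}{\frac{1231588}{3}} = 197679 \cdot \frac{3}{1231588} = \frac{593037}{1231588} \approx 0.48152$)
$c = -6210$ ($c = 23 \left(-270\right) = -6210$)
$c + z = -6210 + \frac{593037}{1231588} = - \frac{7647568443}{1231588}$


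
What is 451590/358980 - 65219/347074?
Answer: 158717656/148324553 ≈ 1.0701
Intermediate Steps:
451590/358980 - 65219/347074 = 451590*(1/358980) - 65219*1/347074 = 15053/11966 - 9317/49582 = 158717656/148324553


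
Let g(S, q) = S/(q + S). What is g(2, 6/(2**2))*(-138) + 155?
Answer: 533/7 ≈ 76.143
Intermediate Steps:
g(S, q) = S/(S + q)
g(2, 6/(2**2))*(-138) + 155 = (2/(2 + 6/(2**2)))*(-138) + 155 = (2/(2 + 6/4))*(-138) + 155 = (2/(2 + 6*(1/4)))*(-138) + 155 = (2/(2 + 3/2))*(-138) + 155 = (2/(7/2))*(-138) + 155 = (2*(2/7))*(-138) + 155 = (4/7)*(-138) + 155 = -552/7 + 155 = 533/7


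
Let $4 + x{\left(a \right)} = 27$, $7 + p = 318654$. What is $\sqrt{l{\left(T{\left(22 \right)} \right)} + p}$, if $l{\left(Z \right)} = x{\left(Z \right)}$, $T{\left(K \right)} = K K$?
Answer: $\sqrt{318670} \approx 564.51$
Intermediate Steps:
$T{\left(K \right)} = K^{2}$
$p = 318647$ ($p = -7 + 318654 = 318647$)
$x{\left(a \right)} = 23$ ($x{\left(a \right)} = -4 + 27 = 23$)
$l{\left(Z \right)} = 23$
$\sqrt{l{\left(T{\left(22 \right)} \right)} + p} = \sqrt{23 + 318647} = \sqrt{318670}$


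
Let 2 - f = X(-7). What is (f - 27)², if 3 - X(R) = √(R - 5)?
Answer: 772 - 112*I*√3 ≈ 772.0 - 193.99*I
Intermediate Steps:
X(R) = 3 - √(-5 + R) (X(R) = 3 - √(R - 5) = 3 - √(-5 + R))
f = -1 + 2*I*√3 (f = 2 - (3 - √(-5 - 7)) = 2 - (3 - √(-12)) = 2 - (3 - 2*I*√3) = 2 + (-3 + 2*I*√3) = -1 + 2*I*√3 ≈ -1.0 + 3.4641*I)
(f - 27)² = ((-1 + 2*I*√3) - 27)² = (-28 + 2*I*√3)²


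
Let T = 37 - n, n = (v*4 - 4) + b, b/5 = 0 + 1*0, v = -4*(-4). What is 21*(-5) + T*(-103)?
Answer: 2264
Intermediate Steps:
v = 16
b = 0 (b = 5*(0 + 1*0) = 5*(0 + 0) = 5*0 = 0)
n = 60 (n = (16*4 - 4) + 0 = (64 - 4) + 0 = 60 + 0 = 60)
T = -23 (T = 37 - 1*60 = 37 - 60 = -23)
21*(-5) + T*(-103) = 21*(-5) - 23*(-103) = -105 + 2369 = 2264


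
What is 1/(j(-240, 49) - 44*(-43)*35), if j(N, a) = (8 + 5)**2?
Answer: 1/66389 ≈ 1.5063e-5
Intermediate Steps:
j(N, a) = 169 (j(N, a) = 13**2 = 169)
1/(j(-240, 49) - 44*(-43)*35) = 1/(169 - 44*(-43)*35) = 1/(169 + 1892*35) = 1/(169 + 66220) = 1/66389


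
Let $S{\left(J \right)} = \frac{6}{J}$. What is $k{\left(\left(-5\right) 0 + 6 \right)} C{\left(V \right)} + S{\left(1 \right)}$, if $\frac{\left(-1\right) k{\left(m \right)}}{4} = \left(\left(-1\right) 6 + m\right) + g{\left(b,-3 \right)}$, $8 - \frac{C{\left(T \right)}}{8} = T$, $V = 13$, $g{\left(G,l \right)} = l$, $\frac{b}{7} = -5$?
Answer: $-474$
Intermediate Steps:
$b = -35$ ($b = 7 \left(-5\right) = -35$)
$C{\left(T \right)} = 64 - 8 T$
$k{\left(m \right)} = 36 - 4 m$ ($k{\left(m \right)} = - 4 \left(\left(\left(-1\right) 6 + m\right) - 3\right) = - 4 \left(\left(-6 + m\right) - 3\right) = - 4 \left(-9 + m\right) = 36 - 4 m$)
$k{\left(\left(-5\right) 0 + 6 \right)} C{\left(V \right)} + S{\left(1 \right)} = \left(36 - 4 \left(\left(-5\right) 0 + 6\right)\right) \left(64 - 104\right) + \frac{6}{1} = \left(36 - 4 \left(0 + 6\right)\right) \left(64 - 104\right) + 6 \cdot 1 = \left(36 - 24\right) \left(-40\right) + 6 = 12 \left(-40\right) + 6 = -480 + 6 = -474$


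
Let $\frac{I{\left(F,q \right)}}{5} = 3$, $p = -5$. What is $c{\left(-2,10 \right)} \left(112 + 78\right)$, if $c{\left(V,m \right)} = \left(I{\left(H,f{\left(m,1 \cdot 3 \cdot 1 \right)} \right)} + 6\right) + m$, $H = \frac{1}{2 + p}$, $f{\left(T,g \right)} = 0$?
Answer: $5890$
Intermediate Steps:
$H = - \frac{1}{3}$ ($H = \frac{1}{2 - 5} = \frac{1}{-3} = - \frac{1}{3} \approx -0.33333$)
$I{\left(F,q \right)} = 15$ ($I{\left(F,q \right)} = 5 \cdot 3 = 15$)
$c{\left(V,m \right)} = 21 + m$ ($c{\left(V,m \right)} = \left(15 + 6\right) + m = 21 + m$)
$c{\left(-2,10 \right)} \left(112 + 78\right) = \left(21 + 10\right) \left(112 + 78\right) = 31 \cdot 190 = 5890$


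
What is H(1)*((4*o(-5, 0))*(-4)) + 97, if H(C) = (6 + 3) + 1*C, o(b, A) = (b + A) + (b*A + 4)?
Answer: 257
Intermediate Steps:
o(b, A) = 4 + A + b + A*b (o(b, A) = (A + b) + (A*b + 4) = (A + b) + (4 + A*b) = 4 + A + b + A*b)
H(C) = 9 + C
H(1)*((4*o(-5, 0))*(-4)) + 97 = (9 + 1)*((4*(4 + 0 - 5 + 0*(-5)))*(-4)) + 97 = 10*((4*(4 + 0 - 5 + 0))*(-4)) + 97 = 10*((4*(-1))*(-4)) + 97 = 10*(-4*(-4)) + 97 = 10*16 + 97 = 160 + 97 = 257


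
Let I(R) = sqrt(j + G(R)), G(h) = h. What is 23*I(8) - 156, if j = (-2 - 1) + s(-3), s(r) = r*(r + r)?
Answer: -156 + 23*sqrt(23) ≈ -45.696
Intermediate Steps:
s(r) = 2*r**2 (s(r) = r*(2*r) = 2*r**2)
j = 15 (j = (-2 - 1) + 2*(-3)**2 = -3 + 2*9 = -3 + 18 = 15)
I(R) = sqrt(15 + R)
23*I(8) - 156 = 23*sqrt(15 + 8) - 156 = 23*sqrt(23) - 156 = -156 + 23*sqrt(23)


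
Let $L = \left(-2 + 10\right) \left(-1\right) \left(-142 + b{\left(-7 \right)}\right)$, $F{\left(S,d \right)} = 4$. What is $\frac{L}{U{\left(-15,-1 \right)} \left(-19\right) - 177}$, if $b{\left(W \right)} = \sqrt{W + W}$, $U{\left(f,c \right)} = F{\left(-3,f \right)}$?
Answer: $- \frac{1136}{253} + \frac{8 i \sqrt{14}}{253} \approx -4.4901 + 0.11831 i$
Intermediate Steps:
$U{\left(f,c \right)} = 4$
$b{\left(W \right)} = \sqrt{2} \sqrt{W}$ ($b{\left(W \right)} = \sqrt{2 W} = \sqrt{2} \sqrt{W}$)
$L = 1136 - 8 i \sqrt{14}$ ($L = \left(-2 + 10\right) \left(-1\right) \left(-142 + \sqrt{2} \sqrt{-7}\right) = 8 \left(-1\right) \left(-142 + \sqrt{2} i \sqrt{7}\right) = - 8 \left(-142 + i \sqrt{14}\right) = 1136 - 8 i \sqrt{14} \approx 1136.0 - 29.933 i$)
$\frac{L}{U{\left(-15,-1 \right)} \left(-19\right) - 177} = \frac{1136 - 8 i \sqrt{14}}{4 \left(-19\right) - 177} = \frac{1136 - 8 i \sqrt{14}}{-76 - 177} = \frac{1136 - 8 i \sqrt{14}}{-253} = \left(1136 - 8 i \sqrt{14}\right) \left(- \frac{1}{253}\right) = - \frac{1136}{253} + \frac{8 i \sqrt{14}}{253}$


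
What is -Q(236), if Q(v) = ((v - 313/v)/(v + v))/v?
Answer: -55383/26288512 ≈ -0.0021067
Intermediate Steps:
Q(v) = (v - 313/v)/(2*v²) (Q(v) = ((v - 313/v)/((2*v)))/v = ((v - 313/v)*(1/(2*v)))/v = ((v - 313/v)/(2*v))/v = (v - 313/v)/(2*v²))
-Q(236) = -(-313 + 236²)/(2*236³) = -(-313 + 55696)/(2*13144256) = -55383/(2*13144256) = -1*55383/26288512 = -55383/26288512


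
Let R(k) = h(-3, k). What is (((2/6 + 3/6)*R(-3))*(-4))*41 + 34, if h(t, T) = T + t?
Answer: 854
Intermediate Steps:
R(k) = -3 + k (R(k) = k - 3 = -3 + k)
(((2/6 + 3/6)*R(-3))*(-4))*41 + 34 = (((2/6 + 3/6)*(-3 - 3))*(-4))*41 + 34 = (((2*(⅙) + 3*(⅙))*(-6))*(-4))*41 + 34 = (((⅓ + ½)*(-6))*(-4))*41 + 34 = (((⅚)*(-6))*(-4))*41 + 34 = -5*(-4)*41 + 34 = 20*41 + 34 = 820 + 34 = 854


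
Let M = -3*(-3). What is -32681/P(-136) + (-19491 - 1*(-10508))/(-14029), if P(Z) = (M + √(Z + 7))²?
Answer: (161694*√129 + 458912933*I)/(84174*(3*√129 + 8*I)) ≈ 36.211 + 151.5*I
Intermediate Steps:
M = 9
P(Z) = (9 + √(7 + Z))² (P(Z) = (9 + √(Z + 7))² = (9 + √(7 + Z))²)
-32681/P(-136) + (-19491 - 1*(-10508))/(-14029) = -32681/(9 + √(7 - 136))² + (-19491 - 1*(-10508))/(-14029) = -32681/(9 + √(-129))² + (-19491 + 10508)*(-1/14029) = -32681/(9 + I*√129)² - 8983*(-1/14029) = -32681/(9 + I*√129)² + 8983/14029 = 8983/14029 - 32681/(9 + I*√129)²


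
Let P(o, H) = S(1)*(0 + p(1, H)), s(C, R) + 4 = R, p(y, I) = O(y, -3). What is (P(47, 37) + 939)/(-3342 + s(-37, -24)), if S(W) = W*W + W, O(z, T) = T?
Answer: -933/3370 ≈ -0.27685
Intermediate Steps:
p(y, I) = -3
S(W) = W + W² (S(W) = W² + W = W + W²)
s(C, R) = -4 + R
P(o, H) = -6 (P(o, H) = (1*(1 + 1))*(0 - 3) = (1*2)*(-3) = 2*(-3) = -6)
(P(47, 37) + 939)/(-3342 + s(-37, -24)) = (-6 + 939)/(-3342 + (-4 - 24)) = 933/(-3342 - 28) = 933/(-3370) = 933*(-1/3370) = -933/3370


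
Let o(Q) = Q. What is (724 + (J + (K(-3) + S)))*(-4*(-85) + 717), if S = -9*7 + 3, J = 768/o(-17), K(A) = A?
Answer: 11065733/17 ≈ 6.5093e+5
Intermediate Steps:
J = -768/17 (J = 768/(-17) = 768*(-1/17) = -768/17 ≈ -45.176)
S = -60 (S = -63 + 3 = -60)
(724 + (J + (K(-3) + S)))*(-4*(-85) + 717) = (724 + (-768/17 + (-3 - 60)))*(-4*(-85) + 717) = (724 + (-768/17 - 63))*(340 + 717) = (724 - 1839/17)*1057 = (10469/17)*1057 = 11065733/17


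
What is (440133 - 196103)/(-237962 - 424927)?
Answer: -244030/662889 ≈ -0.36813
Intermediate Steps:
(440133 - 196103)/(-237962 - 424927) = 244030/(-662889) = 244030*(-1/662889) = -244030/662889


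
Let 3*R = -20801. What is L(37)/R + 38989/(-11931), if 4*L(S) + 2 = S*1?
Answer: -3245293511/992706924 ≈ -3.2691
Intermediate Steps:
R = -20801/3 (R = (⅓)*(-20801) = -20801/3 ≈ -6933.7)
L(S) = -½ + S/4 (L(S) = -½ + (S*1)/4 = -½ + S/4)
L(37)/R + 38989/(-11931) = (-½ + (¼)*37)/(-20801/3) + 38989/(-11931) = (-½ + 37/4)*(-3/20801) + 38989*(-1/11931) = (35/4)*(-3/20801) - 38989/11931 = -105/83204 - 38989/11931 = -3245293511/992706924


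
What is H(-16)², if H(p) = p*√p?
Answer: -4096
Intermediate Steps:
H(p) = p^(3/2)
H(-16)² = ((-16)^(3/2))² = (-64*I)² = -4096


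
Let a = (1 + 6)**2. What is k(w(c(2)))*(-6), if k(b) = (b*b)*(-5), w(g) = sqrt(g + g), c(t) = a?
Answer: 2940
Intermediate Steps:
a = 49 (a = 7**2 = 49)
c(t) = 49
w(g) = sqrt(2)*sqrt(g) (w(g) = sqrt(2*g) = sqrt(2)*sqrt(g))
k(b) = -5*b**2 (k(b) = b**2*(-5) = -5*b**2)
k(w(c(2)))*(-6) = -5*(sqrt(2)*sqrt(49))**2*(-6) = -5*(sqrt(2)*7)**2*(-6) = -5*(7*sqrt(2))**2*(-6) = -5*98*(-6) = -490*(-6) = 2940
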